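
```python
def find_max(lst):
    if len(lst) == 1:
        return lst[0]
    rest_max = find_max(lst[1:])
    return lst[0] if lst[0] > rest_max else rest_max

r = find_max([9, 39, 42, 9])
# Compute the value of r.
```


find_max([9, 39, 42, 9])
= compare 9 with find_max([39, 42, 9])
= compare 39 with find_max([42, 9])
= compare 42 with find_max([9])
Base: find_max([9]) = 9
compare 42 with 9: max = 42
compare 39 with 42: max = 42
compare 9 with 42: max = 42
= 42


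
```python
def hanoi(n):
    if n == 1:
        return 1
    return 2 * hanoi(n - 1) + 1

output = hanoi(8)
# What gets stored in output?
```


hanoi(8)
= 2 * hanoi(7) + 1
= 2 * (2 * hanoi(6) + 1) + 1
= 2 * (2 * (2 * hanoi(5) + 1) + 1) + 1
= 2 * (2 * (2 * (2 * hanoi(4) + 1) + 1) + 1) + 1
= 2 * (2 * (2 * (2 * (2 * hanoi(3) + 1) + 1) + 1) + 1) + 1
= 2 * (2 * (2 * (2 * (2 * (2 * hanoi(2) + 1) + 1) + 1) + 1) + 1) + 1
= 2 * (2 * (2 * (2 * (2 * (2 * (2 * hanoi(1) + 1) + 1) + 1) + 1) + 1) + 1) + 1
Now compute bottom-up:
hanoi(1) = 1
hanoi(2) = 2 * 1 + 1 = 3
hanoi(3) = 2 * 3 + 1 = 7
hanoi(4) = 2 * 7 + 1 = 15
hanoi(5) = 2 * 15 + 1 = 31
hanoi(6) = 2 * 31 + 1 = 63
hanoi(7) = 2 * 63 + 1 = 127
hanoi(8) = 2 * 127 + 1 = 255
= 255


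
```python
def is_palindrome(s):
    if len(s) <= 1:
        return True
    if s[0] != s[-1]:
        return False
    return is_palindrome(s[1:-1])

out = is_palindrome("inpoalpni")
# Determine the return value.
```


is_palindrome("inpoalpni")
"inpoalpni": s[0]='i' == s[-1]='i' -> is_palindrome("npoalpn")
"npoalpn": s[0]='n' == s[-1]='n' -> is_palindrome("poalp")
"poalp": s[0]='p' == s[-1]='p' -> is_palindrome("oal")
"oal": s[0]='o' != s[-1]='l' -> False
= False


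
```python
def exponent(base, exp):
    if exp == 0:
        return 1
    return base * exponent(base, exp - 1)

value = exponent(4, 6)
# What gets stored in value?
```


exponent(4, 6)
= 4 * exponent(4, 5)
= 4 * 4 * exponent(4, 4)
= 4 * 4 * 4 * exponent(4, 3)
= 4 * 4 * 4 * 4 * exponent(4, 2)
= 4 * 4 * 4 * 4 * 4 * exponent(4, 1)
= 4 * 4 * 4 * 4 * 4 * 4 * exponent(4, 0)
= 4 * 4 * 4 * 4 * 4 * 4 * 1
= 4096


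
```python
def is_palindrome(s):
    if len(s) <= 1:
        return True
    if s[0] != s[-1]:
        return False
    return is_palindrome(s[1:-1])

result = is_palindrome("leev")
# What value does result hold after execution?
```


is_palindrome("leev")
"leev": s[0]='l' != s[-1]='v' -> False
= False


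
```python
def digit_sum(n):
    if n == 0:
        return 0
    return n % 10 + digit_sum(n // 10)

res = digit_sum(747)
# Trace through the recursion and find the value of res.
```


digit_sum(747)
= 7 + digit_sum(74)
= 7 + 4 + digit_sum(7)
= 7 + 4 + 7 + digit_sum(0)
= 7 + 4 + 7 + 0
= 18


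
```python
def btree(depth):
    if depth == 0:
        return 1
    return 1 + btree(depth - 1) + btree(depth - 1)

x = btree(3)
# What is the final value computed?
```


btree(3)
= 1 + btree(2) + btree(2)
= 1 + 2 * btree(2)
btree(k) = 2^(k+1) - 1
btree(0) = 1
btree(1) = 3
btree(2) = 7
btree(3) = 15
btree(3) = 2^4 - 1 = 15


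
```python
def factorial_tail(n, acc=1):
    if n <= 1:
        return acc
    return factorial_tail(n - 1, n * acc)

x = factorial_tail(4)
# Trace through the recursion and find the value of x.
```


factorial_tail(4, 1)
= factorial_tail(3, 4 * 1) = factorial_tail(3, 4)
= factorial_tail(2, 3 * 4) = factorial_tail(2, 12)
= factorial_tail(1, 2 * 12) = factorial_tail(1, 24)
n <= 1, return acc = 24


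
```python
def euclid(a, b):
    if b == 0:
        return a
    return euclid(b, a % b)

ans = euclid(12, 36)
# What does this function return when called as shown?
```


euclid(12, 36)
= euclid(36, 12 % 36) = euclid(36, 12)
= euclid(12, 36 % 12) = euclid(12, 0)
b == 0, return a = 12


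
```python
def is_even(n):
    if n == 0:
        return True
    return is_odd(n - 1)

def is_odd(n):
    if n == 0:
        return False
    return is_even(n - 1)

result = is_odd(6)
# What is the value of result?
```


is_odd(6)
= is_even(5)
= is_odd(4)
= is_even(3)
= is_odd(2)
= is_even(1)
= is_odd(0)
n == 0: return False
= False


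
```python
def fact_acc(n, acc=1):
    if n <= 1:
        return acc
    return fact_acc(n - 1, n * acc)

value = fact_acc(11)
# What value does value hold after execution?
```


fact_acc(11, 1)
= fact_acc(10, 11 * 1) = fact_acc(10, 11)
= fact_acc(9, 10 * 11) = fact_acc(9, 110)
= fact_acc(8, 9 * 110) = fact_acc(8, 990)
= fact_acc(7, 8 * 990) = fact_acc(7, 7920)
= fact_acc(6, 7 * 7920) = fact_acc(6, 55440)
= fact_acc(5, 6 * 55440) = fact_acc(5, 332640)
= fact_acc(4, 5 * 332640) = fact_acc(4, 1663200)
= fact_acc(3, 4 * 1663200) = fact_acc(3, 6652800)
= fact_acc(2, 3 * 6652800) = fact_acc(2, 19958400)
= fact_acc(1, 2 * 19958400) = fact_acc(1, 39916800)
n <= 1, return acc = 39916800


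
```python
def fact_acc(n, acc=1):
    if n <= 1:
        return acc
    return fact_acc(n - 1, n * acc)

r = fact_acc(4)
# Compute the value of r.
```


fact_acc(4, 1)
= fact_acc(3, 4 * 1) = fact_acc(3, 4)
= fact_acc(2, 3 * 4) = fact_acc(2, 12)
= fact_acc(1, 2 * 12) = fact_acc(1, 24)
n <= 1, return acc = 24


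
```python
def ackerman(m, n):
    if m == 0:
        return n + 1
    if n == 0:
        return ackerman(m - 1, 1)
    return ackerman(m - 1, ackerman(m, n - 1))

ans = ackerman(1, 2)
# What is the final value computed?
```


ackerman(1, 2)
= ackerman(0, ackerman(1, 1))
First compute ackerman(1, 1) = 3
= ackerman(0, 3)
= 4


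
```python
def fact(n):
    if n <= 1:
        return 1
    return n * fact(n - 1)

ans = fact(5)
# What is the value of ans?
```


fact(5)
= 5 * fact(4)
= 5 * 4 * fact(3)
= 5 * 4 * 3 * fact(2)
= 5 * 4 * 3 * 2 * fact(1)
= 5 * 4 * 3 * 2 * 1
= 120


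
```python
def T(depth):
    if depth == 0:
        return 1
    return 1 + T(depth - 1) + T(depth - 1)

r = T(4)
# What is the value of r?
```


T(4)
= 1 + T(3) + T(3)
= 1 + 2 * T(3)
T(k) = 2^(k+1) - 1
T(0) = 1
T(1) = 3
T(2) = 7
T(3) = 15
T(4) = 31
T(4) = 2^5 - 1 = 31


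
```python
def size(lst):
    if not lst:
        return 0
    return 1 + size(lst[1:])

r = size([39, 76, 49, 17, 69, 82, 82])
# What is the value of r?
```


size([39, 76, 49, 17, 69, 82, 82])
= 1 + size([76, 49, 17, 69, 82, 82])
= 1 + 1 + size([49, 17, 69, 82, 82])
= 1 + 1 + 1 + size([17, 69, 82, 82])
= 1 + 1 + 1 + 1 + size([69, 82, 82])
= 1 + 1 + 1 + 1 + 1 + size([82, 82])
= 1 + 1 + 1 + 1 + 1 + 1 + size([82])
= 1 + 1 + 1 + 1 + 1 + 1 + 1 + size([])
= 1 + 1 + 1 + 1 + 1 + 1 + 1 + 0
= 7


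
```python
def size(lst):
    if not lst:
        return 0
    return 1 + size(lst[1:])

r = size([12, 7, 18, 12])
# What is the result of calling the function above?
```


size([12, 7, 18, 12])
= 1 + size([7, 18, 12])
= 1 + 1 + size([18, 12])
= 1 + 1 + 1 + size([12])
= 1 + 1 + 1 + 1 + size([])
= 1 + 1 + 1 + 1 + 0
= 4


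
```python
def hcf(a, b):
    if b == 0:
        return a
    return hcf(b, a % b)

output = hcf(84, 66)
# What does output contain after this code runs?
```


hcf(84, 66)
= hcf(66, 84 % 66) = hcf(66, 18)
= hcf(18, 66 % 18) = hcf(18, 12)
= hcf(12, 18 % 12) = hcf(12, 6)
= hcf(6, 12 % 6) = hcf(6, 0)
b == 0, return a = 6


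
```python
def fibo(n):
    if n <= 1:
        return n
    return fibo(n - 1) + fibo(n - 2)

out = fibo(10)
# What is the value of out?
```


fibo(10)
= fibo(9) + fibo(8)
= (fibo(8) + fibo(7)) + fibo(8)
Computing bottom-up: fibo(0)=0, fibo(1)=1, fibo(2)=1, fibo(3)=2, fibo(4)=3, fibo(5)=5, fibo(6)=8, fibo(7)=13, fibo(8)=21, fibo(9)=34, fibo(10)=55
= 55


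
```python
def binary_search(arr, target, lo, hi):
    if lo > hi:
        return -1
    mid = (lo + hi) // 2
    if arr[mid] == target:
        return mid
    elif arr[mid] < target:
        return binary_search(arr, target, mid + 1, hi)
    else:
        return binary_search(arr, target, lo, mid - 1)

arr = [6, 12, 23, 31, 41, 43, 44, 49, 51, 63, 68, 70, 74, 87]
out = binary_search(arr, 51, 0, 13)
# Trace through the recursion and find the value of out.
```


binary_search(arr, 51, 0, 13)
lo=0, hi=13, mid=6, arr[mid]=44
44 < 51, search right half
lo=7, hi=13, mid=10, arr[mid]=68
68 > 51, search left half
lo=7, hi=9, mid=8, arr[mid]=51
arr[8] == 51, found at index 8
= 8


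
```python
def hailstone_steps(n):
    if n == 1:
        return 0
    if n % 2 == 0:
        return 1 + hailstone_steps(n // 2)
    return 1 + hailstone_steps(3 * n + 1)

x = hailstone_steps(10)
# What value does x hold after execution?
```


hailstone_steps(10)
10 is even -> hailstone_steps(5)
5 is odd -> 3*5+1 = 16 -> hailstone_steps(16)
16 is even -> hailstone_steps(8)
8 is even -> hailstone_steps(4)
4 is even -> hailstone_steps(2)
2 is even -> hailstone_steps(1)
Reached 1 after 6 steps
= 6


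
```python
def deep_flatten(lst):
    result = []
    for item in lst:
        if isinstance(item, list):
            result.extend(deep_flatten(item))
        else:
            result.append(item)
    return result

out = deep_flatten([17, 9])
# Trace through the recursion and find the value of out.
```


deep_flatten([17, 9])
Processing each element:
  17 is not a list -> append 17
  9 is not a list -> append 9
= [17, 9]


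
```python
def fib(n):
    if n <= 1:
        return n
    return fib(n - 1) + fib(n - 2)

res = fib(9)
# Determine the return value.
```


fib(9)
= fib(8) + fib(7)
= (fib(7) + fib(6)) + fib(7)
Computing bottom-up: fib(0)=0, fib(1)=1, fib(2)=1, fib(3)=2, fib(4)=3, fib(5)=5, fib(6)=8, fib(7)=13, fib(8)=21, fib(9)=34
= 34


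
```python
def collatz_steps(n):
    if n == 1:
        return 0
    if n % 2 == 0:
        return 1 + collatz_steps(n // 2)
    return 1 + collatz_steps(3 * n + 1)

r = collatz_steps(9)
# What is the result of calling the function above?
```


collatz_steps(9)
9 is odd -> 3*9+1 = 28 -> collatz_steps(28)
28 is even -> collatz_steps(14)
14 is even -> collatz_steps(7)
7 is odd -> 3*7+1 = 22 -> collatz_steps(22)
22 is even -> collatz_steps(11)
11 is odd -> 3*11+1 = 34 -> collatz_steps(34)
34 is even -> collatz_steps(17)
17 is odd -> 3*17+1 = 52 -> collatz_steps(52)
52 is even -> collatz_steps(26)
26 is even -> collatz_steps(13)
13 is odd -> 3*13+1 = 40 -> collatz_steps(40)
40 is even -> collatz_steps(20)
20 is even -> collatz_steps(10)
10 is even -> collatz_steps(5)
5 is odd -> 3*5+1 = 16 -> collatz_steps(16)
16 is even -> collatz_steps(8)
8 is even -> collatz_steps(4)
4 is even -> collatz_steps(2)
2 is even -> collatz_steps(1)
Reached 1 after 19 steps
= 19


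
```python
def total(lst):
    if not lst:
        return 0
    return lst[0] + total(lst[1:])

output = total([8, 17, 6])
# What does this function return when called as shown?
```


total([8, 17, 6])
= 8 + total([17, 6])
= 8 + 17 + total([6])
= 8 + 17 + 6 + total([])
= 8 + 17 + 6 + 0
= 31


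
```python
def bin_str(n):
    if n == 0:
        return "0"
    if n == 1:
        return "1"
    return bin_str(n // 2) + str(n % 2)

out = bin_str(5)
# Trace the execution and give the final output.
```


bin_str(5)
= bin_str(2) + "1"
= bin_str(1) + "0" + "1"
= "1" + "0" + "1"
= "101"


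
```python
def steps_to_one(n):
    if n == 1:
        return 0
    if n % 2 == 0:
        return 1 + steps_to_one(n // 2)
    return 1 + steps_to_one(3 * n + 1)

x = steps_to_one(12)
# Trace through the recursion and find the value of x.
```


steps_to_one(12)
12 is even -> steps_to_one(6)
6 is even -> steps_to_one(3)
3 is odd -> 3*3+1 = 10 -> steps_to_one(10)
10 is even -> steps_to_one(5)
5 is odd -> 3*5+1 = 16 -> steps_to_one(16)
16 is even -> steps_to_one(8)
8 is even -> steps_to_one(4)
4 is even -> steps_to_one(2)
2 is even -> steps_to_one(1)
Reached 1 after 9 steps
= 9


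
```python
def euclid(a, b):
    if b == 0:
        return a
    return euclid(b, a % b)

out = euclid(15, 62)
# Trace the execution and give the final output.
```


euclid(15, 62)
= euclid(62, 15 % 62) = euclid(62, 15)
= euclid(15, 62 % 15) = euclid(15, 2)
= euclid(2, 15 % 2) = euclid(2, 1)
= euclid(1, 2 % 1) = euclid(1, 0)
b == 0, return a = 1


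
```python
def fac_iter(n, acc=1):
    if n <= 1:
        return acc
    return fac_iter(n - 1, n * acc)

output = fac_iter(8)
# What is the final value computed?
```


fac_iter(8, 1)
= fac_iter(7, 8 * 1) = fac_iter(7, 8)
= fac_iter(6, 7 * 8) = fac_iter(6, 56)
= fac_iter(5, 6 * 56) = fac_iter(5, 336)
= fac_iter(4, 5 * 336) = fac_iter(4, 1680)
= fac_iter(3, 4 * 1680) = fac_iter(3, 6720)
= fac_iter(2, 3 * 6720) = fac_iter(2, 20160)
= fac_iter(1, 2 * 20160) = fac_iter(1, 40320)
n <= 1, return acc = 40320


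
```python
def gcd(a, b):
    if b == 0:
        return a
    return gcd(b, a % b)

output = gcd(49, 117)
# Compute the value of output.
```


gcd(49, 117)
= gcd(117, 49 % 117) = gcd(117, 49)
= gcd(49, 117 % 49) = gcd(49, 19)
= gcd(19, 49 % 19) = gcd(19, 11)
= gcd(11, 19 % 11) = gcd(11, 8)
= gcd(8, 11 % 8) = gcd(8, 3)
= gcd(3, 8 % 3) = gcd(3, 2)
= gcd(2, 3 % 2) = gcd(2, 1)
= gcd(1, 2 % 1) = gcd(1, 0)
b == 0, return a = 1


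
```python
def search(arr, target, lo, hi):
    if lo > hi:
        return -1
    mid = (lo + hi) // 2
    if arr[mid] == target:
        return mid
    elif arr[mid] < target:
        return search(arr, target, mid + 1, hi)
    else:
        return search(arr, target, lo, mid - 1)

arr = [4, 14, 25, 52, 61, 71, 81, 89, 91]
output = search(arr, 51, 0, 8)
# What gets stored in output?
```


search(arr, 51, 0, 8)
lo=0, hi=8, mid=4, arr[mid]=61
61 > 51, search left half
lo=0, hi=3, mid=1, arr[mid]=14
14 < 51, search right half
lo=2, hi=3, mid=2, arr[mid]=25
25 < 51, search right half
lo=3, hi=3, mid=3, arr[mid]=52
52 > 51, search left half
lo > hi, target not found, return -1
= -1


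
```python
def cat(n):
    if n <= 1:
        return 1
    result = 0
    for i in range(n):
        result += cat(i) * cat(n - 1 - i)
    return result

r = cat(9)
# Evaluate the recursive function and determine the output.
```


cat(9)
= sum of cat(i) * cat(9-1-i) for i in 0..8
First compute sub-values bottom-up:
  cat(0) = 1, cat(1) = 1
  cat(2) = 1*1 + 1*1 = 2
  cat(3) = 1*2 + 1*1 + 2*1 = 5
  cat(4) = 1*5 + 1*2 + 2*1 + 5*1 = 14
  cat(5) = 1*14 + 1*5 + 2*2 + 5*1 + 14*1 = 42
  cat(6) = 1*42 + 1*14 + 2*5 + 5*2 + 14*1 + 42*1 = 132
  cat(7) = 1*132 + 1*42 + 2*14 + 5*5 + 14*2 + 42*1 + 132*1 = 429
  cat(8) = 1*429 + 1*132 + 2*42 + 5*14 + 14*5 + 42*2 + 132*1 + 429*1 = 1430
Now cat(9):
  cat(0)*cat(8) = 1*1430 = 1430
  cat(1)*cat(7) = 1*429 = 429
  cat(2)*cat(6) = 2*132 = 264
  cat(3)*cat(5) = 5*42 = 210
  cat(4)*cat(4) = 14*14 = 196
  cat(5)*cat(3) = 42*5 = 210
  cat(6)*cat(2) = 132*2 = 264
  cat(7)*cat(1) = 429*1 = 429
  cat(8)*cat(0) = 1430*1 = 1430
= 1430 + 429 + 264 + 210 + 196 + 210 + 264 + 429 + 1430
= 4862


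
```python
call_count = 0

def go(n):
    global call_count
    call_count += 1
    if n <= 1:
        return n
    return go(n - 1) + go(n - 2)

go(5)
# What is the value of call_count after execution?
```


go(5) calls go(4) and go(3); each non-base call branches into two more.
Let C(k) = total number of calls made by go(k), including the call to go(k) itself.
Base cases: C(0) = 1, C(1) = 1
Recurrence: C(k) = 1 + C(k-1) + C(k-2)
  C(2) = 1 + C(1) + C(0) = 1 + 1 + 1 = 3
  C(3) = 1 + C(2) + C(1) = 1 + 3 + 1 = 5
  C(4) = 1 + C(3) + C(2) = 1 + 5 + 3 = 9
  C(5) = 1 + C(4) + C(3) = 1 + 9 + 5 = 15
Total calls = C(5) = 15


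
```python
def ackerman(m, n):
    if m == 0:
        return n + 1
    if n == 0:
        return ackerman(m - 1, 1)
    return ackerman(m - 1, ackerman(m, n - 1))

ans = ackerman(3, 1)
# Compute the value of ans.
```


ackerman(3, 1)
= ackerman(2, ackerman(3, 0))
First compute ackerman(3, 0) = 5
= ackerman(2, 5)
= 13


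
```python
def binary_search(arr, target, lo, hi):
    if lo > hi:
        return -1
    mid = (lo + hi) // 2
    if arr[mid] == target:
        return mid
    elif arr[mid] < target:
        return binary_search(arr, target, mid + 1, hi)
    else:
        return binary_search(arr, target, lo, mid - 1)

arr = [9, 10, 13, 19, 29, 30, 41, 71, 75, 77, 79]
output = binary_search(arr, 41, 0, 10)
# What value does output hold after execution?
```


binary_search(arr, 41, 0, 10)
lo=0, hi=10, mid=5, arr[mid]=30
30 < 41, search right half
lo=6, hi=10, mid=8, arr[mid]=75
75 > 41, search left half
lo=6, hi=7, mid=6, arr[mid]=41
arr[6] == 41, found at index 6
= 6


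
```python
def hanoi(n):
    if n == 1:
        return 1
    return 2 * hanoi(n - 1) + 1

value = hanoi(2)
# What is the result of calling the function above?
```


hanoi(2)
= 2 * hanoi(1) + 1
Now compute bottom-up:
hanoi(1) = 1
hanoi(2) = 2 * 1 + 1 = 3
= 3


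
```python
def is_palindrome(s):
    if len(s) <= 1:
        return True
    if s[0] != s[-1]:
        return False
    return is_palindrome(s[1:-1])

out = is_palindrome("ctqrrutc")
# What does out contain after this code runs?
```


is_palindrome("ctqrrutc")
"ctqrrutc": s[0]='c' == s[-1]='c' -> is_palindrome("tqrrut")
"tqrrut": s[0]='t' == s[-1]='t' -> is_palindrome("qrru")
"qrru": s[0]='q' != s[-1]='u' -> False
= False


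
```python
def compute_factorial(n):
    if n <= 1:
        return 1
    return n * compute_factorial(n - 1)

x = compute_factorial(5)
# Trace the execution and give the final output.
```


compute_factorial(5)
= 5 * compute_factorial(4)
= 5 * 4 * compute_factorial(3)
= 5 * 4 * 3 * compute_factorial(2)
= 5 * 4 * 3 * 2 * compute_factorial(1)
= 5 * 4 * 3 * 2 * 1
= 120


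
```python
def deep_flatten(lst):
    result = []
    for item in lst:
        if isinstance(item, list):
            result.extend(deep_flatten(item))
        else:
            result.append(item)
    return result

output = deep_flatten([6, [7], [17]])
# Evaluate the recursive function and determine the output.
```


deep_flatten([6, [7], [17]])
Processing each element:
  6 is not a list -> append 6
  [7] is a list -> deep_flatten recursively -> [7]
  [17] is a list -> deep_flatten recursively -> [17]
= [6, 7, 17]


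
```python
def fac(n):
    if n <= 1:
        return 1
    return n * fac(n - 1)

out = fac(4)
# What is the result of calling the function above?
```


fac(4)
= 4 * fac(3)
= 4 * 3 * fac(2)
= 4 * 3 * 2 * fac(1)
= 4 * 3 * 2 * 1
= 24


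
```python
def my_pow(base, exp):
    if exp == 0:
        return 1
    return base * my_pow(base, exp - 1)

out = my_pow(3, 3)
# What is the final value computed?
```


my_pow(3, 3)
= 3 * my_pow(3, 2)
= 3 * 3 * my_pow(3, 1)
= 3 * 3 * 3 * my_pow(3, 0)
= 3 * 3 * 3 * 1
= 27


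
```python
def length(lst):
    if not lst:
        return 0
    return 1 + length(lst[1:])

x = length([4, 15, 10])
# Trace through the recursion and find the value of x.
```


length([4, 15, 10])
= 1 + length([15, 10])
= 1 + 1 + length([10])
= 1 + 1 + 1 + length([])
= 1 + 1 + 1 + 0
= 3


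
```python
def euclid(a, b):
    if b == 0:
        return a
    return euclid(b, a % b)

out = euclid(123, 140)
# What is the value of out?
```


euclid(123, 140)
= euclid(140, 123 % 140) = euclid(140, 123)
= euclid(123, 140 % 123) = euclid(123, 17)
= euclid(17, 123 % 17) = euclid(17, 4)
= euclid(4, 17 % 4) = euclid(4, 1)
= euclid(1, 4 % 1) = euclid(1, 0)
b == 0, return a = 1


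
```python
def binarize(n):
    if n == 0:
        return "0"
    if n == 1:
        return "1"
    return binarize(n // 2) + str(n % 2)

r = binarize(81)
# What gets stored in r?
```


binarize(81)
= binarize(40) + "1"
= binarize(20) + "0" + "1"
= binarize(10) + "0" + "0" + "1"
= binarize(5) + "0" + "0" + "0" + "1"
= binarize(2) + "1" + "0" + "0" + "0" + "1"
= binarize(1) + "0" + "1" + "0" + "0" + "0" + "1"
= "1" + "0" + "1" + "0" + "0" + "0" + "1"
= "1010001"


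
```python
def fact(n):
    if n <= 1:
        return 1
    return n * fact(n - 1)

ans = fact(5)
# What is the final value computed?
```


fact(5)
= 5 * fact(4)
= 5 * 4 * fact(3)
= 5 * 4 * 3 * fact(2)
= 5 * 4 * 3 * 2 * fact(1)
= 5 * 4 * 3 * 2 * 1
= 120


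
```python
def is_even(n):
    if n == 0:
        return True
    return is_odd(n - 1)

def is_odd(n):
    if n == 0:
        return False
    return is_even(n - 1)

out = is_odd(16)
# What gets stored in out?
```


is_odd(16)
= is_even(15)
= is_odd(14)
= is_even(13)
= is_odd(12)
= is_even(11)
= is_odd(10)
= is_even(9)
= is_odd(8)
= is_even(7)
= is_odd(6)
= is_even(5)
= is_odd(4)
= is_even(3)
= is_odd(2)
= is_even(1)
= is_odd(0)
n == 0: return False
= False


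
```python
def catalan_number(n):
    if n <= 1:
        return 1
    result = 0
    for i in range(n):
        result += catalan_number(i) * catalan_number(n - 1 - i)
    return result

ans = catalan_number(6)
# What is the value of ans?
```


catalan_number(6)
= sum of catalan_number(i) * catalan_number(6-1-i) for i in 0..5
First compute sub-values bottom-up:
  catalan_number(0) = 1, catalan_number(1) = 1
  catalan_number(2) = 1*1 + 1*1 = 2
  catalan_number(3) = 1*2 + 1*1 + 2*1 = 5
  catalan_number(4) = 1*5 + 1*2 + 2*1 + 5*1 = 14
  catalan_number(5) = 1*14 + 1*5 + 2*2 + 5*1 + 14*1 = 42
Now catalan_number(6):
  catalan_number(0)*catalan_number(5) = 1*42 = 42
  catalan_number(1)*catalan_number(4) = 1*14 = 14
  catalan_number(2)*catalan_number(3) = 2*5 = 10
  catalan_number(3)*catalan_number(2) = 5*2 = 10
  catalan_number(4)*catalan_number(1) = 14*1 = 14
  catalan_number(5)*catalan_number(0) = 42*1 = 42
= 42 + 14 + 10 + 10 + 14 + 42
= 132


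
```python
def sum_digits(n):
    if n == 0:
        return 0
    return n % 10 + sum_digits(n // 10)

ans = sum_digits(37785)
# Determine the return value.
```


sum_digits(37785)
= 5 + sum_digits(3778)
= 5 + 8 + sum_digits(377)
= 5 + 8 + 7 + sum_digits(37)
= 5 + 8 + 7 + 7 + sum_digits(3)
= 5 + 8 + 7 + 7 + 3 + sum_digits(0)
= 5 + 8 + 7 + 7 + 3 + 0
= 30


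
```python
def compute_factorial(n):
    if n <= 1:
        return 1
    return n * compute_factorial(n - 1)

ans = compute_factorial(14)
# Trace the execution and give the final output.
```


compute_factorial(14)
= 14 * compute_factorial(13)
= 14 * 13 * compute_factorial(12)
= 14 * 13 * 12 * compute_factorial(11)
= 14 * 13 * 12 * 11 * compute_factorial(10)
= 14 * 13 * 12 * 11 * 10 * compute_factorial(9)
= 14 * 13 * 12 * 11 * 10 * 9 * compute_factorial(8)
= 14 * 13 * 12 * 11 * 10 * 9 * 8 * compute_factorial(7)
= 14 * 13 * 12 * 11 * 10 * 9 * 8 * 7 * compute_factorial(6)
= 14 * 13 * 12 * 11 * 10 * 9 * 8 * 7 * 6 * compute_factorial(5)
= 14 * 13 * 12 * 11 * 10 * 9 * 8 * 7 * 6 * 5 * compute_factorial(4)
= 14 * 13 * 12 * 11 * 10 * 9 * 8 * 7 * 6 * 5 * 4 * compute_factorial(3)
= 14 * 13 * 12 * 11 * 10 * 9 * 8 * 7 * 6 * 5 * 4 * 3 * compute_factorial(2)
= 14 * 13 * 12 * 11 * 10 * 9 * 8 * 7 * 6 * 5 * 4 * 3 * 2 * compute_factorial(1)
= 14 * 13 * 12 * 11 * 10 * 9 * 8 * 7 * 6 * 5 * 4 * 3 * 2 * 1
= 87178291200


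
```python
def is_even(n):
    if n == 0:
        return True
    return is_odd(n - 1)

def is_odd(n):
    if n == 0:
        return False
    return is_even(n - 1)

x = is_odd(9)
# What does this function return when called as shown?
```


is_odd(9)
= is_even(8)
= is_odd(7)
= is_even(6)
= is_odd(5)
= is_even(4)
= is_odd(3)
= is_even(2)
= is_odd(1)
= is_even(0)
n == 0: return True
= True


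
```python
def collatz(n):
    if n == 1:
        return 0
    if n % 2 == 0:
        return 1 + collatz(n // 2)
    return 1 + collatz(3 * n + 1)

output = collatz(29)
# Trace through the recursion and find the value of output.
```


collatz(29)
29 is odd -> 3*29+1 = 88 -> collatz(88)
88 is even -> collatz(44)
44 is even -> collatz(22)
22 is even -> collatz(11)
11 is odd -> 3*11+1 = 34 -> collatz(34)
34 is even -> collatz(17)
17 is odd -> 3*17+1 = 52 -> collatz(52)
52 is even -> collatz(26)
26 is even -> collatz(13)
13 is odd -> 3*13+1 = 40 -> collatz(40)
40 is even -> collatz(20)
20 is even -> collatz(10)
10 is even -> collatz(5)
5 is odd -> 3*5+1 = 16 -> collatz(16)
16 is even -> collatz(8)
8 is even -> collatz(4)
4 is even -> collatz(2)
2 is even -> collatz(1)
Reached 1 after 18 steps
= 18


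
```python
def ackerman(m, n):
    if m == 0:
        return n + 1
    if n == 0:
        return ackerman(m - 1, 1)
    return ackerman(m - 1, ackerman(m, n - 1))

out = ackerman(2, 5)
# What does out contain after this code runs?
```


ackerman(2, 5)
= ackerman(1, ackerman(2, 4))
First compute ackerman(2, 4) = 11
= ackerman(1, 11)
= 13


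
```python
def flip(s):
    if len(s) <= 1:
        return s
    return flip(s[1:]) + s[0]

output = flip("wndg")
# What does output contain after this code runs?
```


flip("wndg")
= flip("ndg") + "w"
= flip("dg") + "n" + "w"
= flip("g") + "d" + "n" + "w"
= "g" + "d" + "n" + "w"
= "gdnw"


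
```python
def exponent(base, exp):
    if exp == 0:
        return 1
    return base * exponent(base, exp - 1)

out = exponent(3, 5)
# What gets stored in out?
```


exponent(3, 5)
= 3 * exponent(3, 4)
= 3 * 3 * exponent(3, 3)
= 3 * 3 * 3 * exponent(3, 2)
= 3 * 3 * 3 * 3 * exponent(3, 1)
= 3 * 3 * 3 * 3 * 3 * exponent(3, 0)
= 3 * 3 * 3 * 3 * 3 * 1
= 243


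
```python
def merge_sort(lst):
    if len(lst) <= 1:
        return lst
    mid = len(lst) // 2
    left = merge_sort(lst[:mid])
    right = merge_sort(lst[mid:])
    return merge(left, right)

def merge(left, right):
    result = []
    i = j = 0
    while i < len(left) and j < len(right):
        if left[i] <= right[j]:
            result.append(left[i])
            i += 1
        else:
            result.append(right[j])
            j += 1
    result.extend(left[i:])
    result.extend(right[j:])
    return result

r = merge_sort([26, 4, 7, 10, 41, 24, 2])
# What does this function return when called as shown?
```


merge_sort([26, 4, 7, 10, 41, 24, 2])
Split into [26, 4, 7] and [10, 41, 24, 2]
Left sorted: [4, 7, 26]
Right sorted: [2, 10, 24, 41]
Merge [4, 7, 26] and [2, 10, 24, 41]
= [2, 4, 7, 10, 24, 26, 41]


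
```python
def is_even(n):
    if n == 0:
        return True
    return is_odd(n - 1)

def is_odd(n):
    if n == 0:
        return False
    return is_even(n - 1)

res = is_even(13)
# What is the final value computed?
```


is_even(13)
= is_odd(12)
= is_even(11)
= is_odd(10)
= is_even(9)
= is_odd(8)
= is_even(7)
= is_odd(6)
= is_even(5)
= is_odd(4)
= is_even(3)
= is_odd(2)
= is_even(1)
= is_odd(0)
n == 0: return False
= False


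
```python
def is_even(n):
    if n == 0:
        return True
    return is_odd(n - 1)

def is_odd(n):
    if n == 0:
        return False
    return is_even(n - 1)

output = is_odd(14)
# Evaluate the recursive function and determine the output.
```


is_odd(14)
= is_even(13)
= is_odd(12)
= is_even(11)
= is_odd(10)
= is_even(9)
= is_odd(8)
= is_even(7)
= is_odd(6)
= is_even(5)
= is_odd(4)
= is_even(3)
= is_odd(2)
= is_even(1)
= is_odd(0)
n == 0: return False
= False


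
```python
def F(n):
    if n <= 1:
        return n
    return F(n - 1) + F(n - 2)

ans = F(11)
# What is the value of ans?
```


F(11)
= F(10) + F(9)
= (F(9) + F(8)) + F(9)
Computing bottom-up: F(0)=0, F(1)=1, F(2)=1, F(3)=2, F(4)=3, F(5)=5, F(6)=8, F(7)=13, F(8)=21, F(9)=34, F(10)=55, F(11)=89
= 89


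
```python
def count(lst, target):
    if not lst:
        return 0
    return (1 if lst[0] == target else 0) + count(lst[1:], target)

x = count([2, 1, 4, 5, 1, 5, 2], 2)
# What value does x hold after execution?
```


count([2, 1, 4, 5, 1, 5, 2], 2)
lst[0]=2 == 2: 1 + count([1, 4, 5, 1, 5, 2], 2)
lst[0]=1 != 2: 0 + count([4, 5, 1, 5, 2], 2)
lst[0]=4 != 2: 0 + count([5, 1, 5, 2], 2)
lst[0]=5 != 2: 0 + count([1, 5, 2], 2)
lst[0]=1 != 2: 0 + count([5, 2], 2)
lst[0]=5 != 2: 0 + count([2], 2)
lst[0]=2 == 2: 1 + count([], 2)
= 2


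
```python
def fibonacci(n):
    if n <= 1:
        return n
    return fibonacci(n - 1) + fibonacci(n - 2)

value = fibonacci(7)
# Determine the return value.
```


fibonacci(7)
= fibonacci(6) + fibonacci(5)
= (fibonacci(5) + fibonacci(4)) + fibonacci(5)
Computing bottom-up: fibonacci(0)=0, fibonacci(1)=1, fibonacci(2)=1, fibonacci(3)=2, fibonacci(4)=3, fibonacci(5)=5, fibonacci(6)=8, fibonacci(7)=13
= 13


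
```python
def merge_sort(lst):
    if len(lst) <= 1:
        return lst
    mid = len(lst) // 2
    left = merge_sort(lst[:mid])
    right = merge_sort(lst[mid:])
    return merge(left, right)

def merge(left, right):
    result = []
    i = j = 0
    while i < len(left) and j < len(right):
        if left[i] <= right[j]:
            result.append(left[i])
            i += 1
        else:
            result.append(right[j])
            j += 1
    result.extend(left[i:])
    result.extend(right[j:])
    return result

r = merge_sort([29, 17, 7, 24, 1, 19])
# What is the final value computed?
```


merge_sort([29, 17, 7, 24, 1, 19])
Split into [29, 17, 7] and [24, 1, 19]
Left sorted: [7, 17, 29]
Right sorted: [1, 19, 24]
Merge [7, 17, 29] and [1, 19, 24]
= [1, 7, 17, 19, 24, 29]


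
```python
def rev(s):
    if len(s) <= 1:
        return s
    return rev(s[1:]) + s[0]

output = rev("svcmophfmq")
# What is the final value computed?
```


rev("svcmophfmq")
= rev("vcmophfmq") + "s"
= rev("cmophfmq") + "v" + "s"
= rev("mophfmq") + "c" + "v" + "s"
= rev("ophfmq") + "m" + "c" + "v" + "s"
= rev("phfmq") + "o" + "m" + "c" + "v" + "s"
= rev("hfmq") + "p" + "o" + "m" + "c" + "v" + "s"
= rev("fmq") + "h" + "p" + "o" + "m" + "c" + "v" + "s"
= rev("mq") + "f" + "h" + "p" + "o" + "m" + "c" + "v" + "s"
= rev("q") + "m" + "f" + "h" + "p" + "o" + "m" + "c" + "v" + "s"
= "q" + "m" + "f" + "h" + "p" + "o" + "m" + "c" + "v" + "s"
= "qmfhpomcvs"


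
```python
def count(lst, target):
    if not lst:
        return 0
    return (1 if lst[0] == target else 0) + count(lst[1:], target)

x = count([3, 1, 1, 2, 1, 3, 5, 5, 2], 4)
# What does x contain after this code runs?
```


count([3, 1, 1, 2, 1, 3, 5, 5, 2], 4)
lst[0]=3 != 4: 0 + count([1, 1, 2, 1, 3, 5, 5, 2], 4)
lst[0]=1 != 4: 0 + count([1, 2, 1, 3, 5, 5, 2], 4)
lst[0]=1 != 4: 0 + count([2, 1, 3, 5, 5, 2], 4)
lst[0]=2 != 4: 0 + count([1, 3, 5, 5, 2], 4)
lst[0]=1 != 4: 0 + count([3, 5, 5, 2], 4)
lst[0]=3 != 4: 0 + count([5, 5, 2], 4)
lst[0]=5 != 4: 0 + count([5, 2], 4)
lst[0]=5 != 4: 0 + count([2], 4)
lst[0]=2 != 4: 0 + count([], 4)
= 0


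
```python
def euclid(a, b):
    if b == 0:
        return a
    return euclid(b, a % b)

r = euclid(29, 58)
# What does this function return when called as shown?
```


euclid(29, 58)
= euclid(58, 29 % 58) = euclid(58, 29)
= euclid(29, 58 % 29) = euclid(29, 0)
b == 0, return a = 29


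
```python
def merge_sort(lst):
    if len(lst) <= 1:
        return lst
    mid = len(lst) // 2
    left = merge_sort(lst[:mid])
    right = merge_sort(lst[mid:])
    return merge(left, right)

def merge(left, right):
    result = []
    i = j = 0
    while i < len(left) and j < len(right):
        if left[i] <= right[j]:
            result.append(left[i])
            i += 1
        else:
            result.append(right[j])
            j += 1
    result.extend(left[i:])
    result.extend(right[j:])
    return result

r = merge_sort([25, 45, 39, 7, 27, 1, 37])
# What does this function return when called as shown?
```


merge_sort([25, 45, 39, 7, 27, 1, 37])
Split into [25, 45, 39] and [7, 27, 1, 37]
Left sorted: [25, 39, 45]
Right sorted: [1, 7, 27, 37]
Merge [25, 39, 45] and [1, 7, 27, 37]
= [1, 7, 25, 27, 37, 39, 45]


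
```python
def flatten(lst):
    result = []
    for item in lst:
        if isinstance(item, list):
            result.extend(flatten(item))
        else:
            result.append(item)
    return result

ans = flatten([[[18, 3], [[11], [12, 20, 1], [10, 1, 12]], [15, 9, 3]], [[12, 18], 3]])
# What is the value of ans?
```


flatten([[[18, 3], [[11], [12, 20, 1], [10, 1, 12]], [15, 9, 3]], [[12, 18], 3]])
Processing each element:
  [[18, 3], [[11], [12, 20, 1], [10, 1, 12]], [15, 9, 3]] is a list -> flatten recursively -> [18, 3, 11, 12, 20, 1, 10, 1, 12, 15, 9, 3]
  [[12, 18], 3] is a list -> flatten recursively -> [12, 18, 3]
= [18, 3, 11, 12, 20, 1, 10, 1, 12, 15, 9, 3, 12, 18, 3]


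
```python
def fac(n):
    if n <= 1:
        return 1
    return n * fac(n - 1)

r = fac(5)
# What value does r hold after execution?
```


fac(5)
= 5 * fac(4)
= 5 * 4 * fac(3)
= 5 * 4 * 3 * fac(2)
= 5 * 4 * 3 * 2 * fac(1)
= 5 * 4 * 3 * 2 * 1
= 120


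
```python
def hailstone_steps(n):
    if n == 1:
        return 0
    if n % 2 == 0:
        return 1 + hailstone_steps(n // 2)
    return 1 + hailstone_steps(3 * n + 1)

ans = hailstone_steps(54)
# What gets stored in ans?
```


hailstone_steps(54)
54 is even -> hailstone_steps(27)
27 is odd -> 3*27+1 = 82 -> hailstone_steps(82)
82 is even -> hailstone_steps(41)
41 is odd -> 3*41+1 = 124 -> hailstone_steps(124)
124 is even -> hailstone_steps(62)
62 is even -> hailstone_steps(31)
31 is odd -> 3*31+1 = 94 -> hailstone_steps(94)
94 is even -> hailstone_steps(47)
47 is odd -> 3*47+1 = 142 -> hailstone_steps(142)
142 is even -> hailstone_steps(71)
71 is odd -> 3*71+1 = 214 -> hailstone_steps(214)
214 is even -> hailstone_steps(107)
107 is odd -> 3*107+1 = 322 -> hailstone_steps(322)
322 is even -> hailstone_steps(161)
161 is odd -> 3*161+1 = 484 -> hailstone_steps(484)
484 is even -> hailstone_steps(242)
242 is even -> hailstone_steps(121)
121 is odd -> 3*121+1 = 364 -> hailstone_steps(364)
364 is even -> hailstone_steps(182)
182 is even -> hailstone_steps(91)
91 is odd -> 3*91+1 = 274 -> hailstone_steps(274)
274 is even -> hailstone_steps(137)
137 is odd -> 3*137+1 = 412 -> hailstone_steps(412)
412 is even -> hailstone_steps(206)
206 is even -> hailstone_steps(103)
103 is odd -> 3*103+1 = 310 -> hailstone_steps(310)
310 is even -> hailstone_steps(155)
155 is odd -> 3*155+1 = 466 -> hailstone_steps(466)
466 is even -> hailstone_steps(233)
233 is odd -> 3*233+1 = 700 -> hailstone_steps(700)
700 is even -> hailstone_steps(350)
350 is even -> hailstone_steps(175)
175 is odd -> 3*175+1 = 526 -> hailstone_steps(526)
526 is even -> hailstone_steps(263)
263 is odd -> 3*263+1 = 790 -> hailstone_steps(790)
790 is even -> hailstone_steps(395)
395 is odd -> 3*395+1 = 1186 -> hailstone_steps(1186)
1186 is even -> hailstone_steps(593)
593 is odd -> 3*593+1 = 1780 -> hailstone_steps(1780)
1780 is even -> hailstone_steps(890)
890 is even -> hailstone_steps(445)
445 is odd -> 3*445+1 = 1336 -> hailstone_steps(1336)
1336 is even -> hailstone_steps(668)
668 is even -> hailstone_steps(334)
334 is even -> hailstone_steps(167)
167 is odd -> 3*167+1 = 502 -> hailstone_steps(502)
502 is even -> hailstone_steps(251)
251 is odd -> 3*251+1 = 754 -> hailstone_steps(754)
754 is even -> hailstone_steps(377)
377 is odd -> 3*377+1 = 1132 -> hailstone_steps(1132)
1132 is even -> hailstone_steps(566)
566 is even -> hailstone_steps(283)
283 is odd -> 3*283+1 = 850 -> hailstone_steps(850)
850 is even -> hailstone_steps(425)
425 is odd -> 3*425+1 = 1276 -> hailstone_steps(1276)
1276 is even -> hailstone_steps(638)
638 is even -> hailstone_steps(319)
319 is odd -> 3*319+1 = 958 -> hailstone_steps(958)
958 is even -> hailstone_steps(479)
479 is odd -> 3*479+1 = 1438 -> hailstone_steps(1438)
1438 is even -> hailstone_steps(719)
719 is odd -> 3*719+1 = 2158 -> hailstone_steps(2158)
2158 is even -> hailstone_steps(1079)
1079 is odd -> 3*1079+1 = 3238 -> hailstone_steps(3238)
3238 is even -> hailstone_steps(1619)
1619 is odd -> 3*1619+1 = 4858 -> hailstone_steps(4858)
4858 is even -> hailstone_steps(2429)
2429 is odd -> 3*2429+1 = 7288 -> hailstone_steps(7288)
7288 is even -> hailstone_steps(3644)
3644 is even -> hailstone_steps(1822)
1822 is even -> hailstone_steps(911)
911 is odd -> 3*911+1 = 2734 -> hailstone_steps(2734)
2734 is even -> hailstone_steps(1367)
1367 is odd -> 3*1367+1 = 4102 -> hailstone_steps(4102)
4102 is even -> hailstone_steps(2051)
2051 is odd -> 3*2051+1 = 6154 -> hailstone_steps(6154)
6154 is even -> hailstone_steps(3077)
3077 is odd -> 3*3077+1 = 9232 -> hailstone_steps(9232)
9232 is even -> hailstone_steps(4616)
4616 is even -> hailstone_steps(2308)
2308 is even -> hailstone_steps(1154)
1154 is even -> hailstone_steps(577)
577 is odd -> 3*577+1 = 1732 -> hailstone_steps(1732)
1732 is even -> hailstone_steps(866)
866 is even -> hailstone_steps(433)
433 is odd -> 3*433+1 = 1300 -> hailstone_steps(1300)
1300 is even -> hailstone_steps(650)
650 is even -> hailstone_steps(325)
325 is odd -> 3*325+1 = 976 -> hailstone_steps(976)
976 is even -> hailstone_steps(488)
488 is even -> hailstone_steps(244)
244 is even -> hailstone_steps(122)
122 is even -> hailstone_steps(61)
61 is odd -> 3*61+1 = 184 -> hailstone_steps(184)
184 is even -> hailstone_steps(92)
92 is even -> hailstone_steps(46)
46 is even -> hailstone_steps(23)
23 is odd -> 3*23+1 = 70 -> hailstone_steps(70)
70 is even -> hailstone_steps(35)
35 is odd -> 3*35+1 = 106 -> hailstone_steps(106)
106 is even -> hailstone_steps(53)
53 is odd -> 3*53+1 = 160 -> hailstone_steps(160)
160 is even -> hailstone_steps(80)
80 is even -> hailstone_steps(40)
40 is even -> hailstone_steps(20)
20 is even -> hailstone_steps(10)
10 is even -> hailstone_steps(5)
5 is odd -> 3*5+1 = 16 -> hailstone_steps(16)
16 is even -> hailstone_steps(8)
8 is even -> hailstone_steps(4)
4 is even -> hailstone_steps(2)
2 is even -> hailstone_steps(1)
Reached 1 after 112 steps
= 112


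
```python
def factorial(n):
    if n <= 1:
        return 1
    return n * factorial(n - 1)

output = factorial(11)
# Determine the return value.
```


factorial(11)
= 11 * factorial(10)
= 11 * 10 * factorial(9)
= 11 * 10 * 9 * factorial(8)
= 11 * 10 * 9 * 8 * factorial(7)
= 11 * 10 * 9 * 8 * 7 * factorial(6)
= 11 * 10 * 9 * 8 * 7 * 6 * factorial(5)
= 11 * 10 * 9 * 8 * 7 * 6 * 5 * factorial(4)
= 11 * 10 * 9 * 8 * 7 * 6 * 5 * 4 * factorial(3)
= 11 * 10 * 9 * 8 * 7 * 6 * 5 * 4 * 3 * factorial(2)
= 11 * 10 * 9 * 8 * 7 * 6 * 5 * 4 * 3 * 2 * factorial(1)
= 11 * 10 * 9 * 8 * 7 * 6 * 5 * 4 * 3 * 2 * 1
= 39916800


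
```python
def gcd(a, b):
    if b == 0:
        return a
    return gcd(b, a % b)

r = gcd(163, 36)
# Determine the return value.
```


gcd(163, 36)
= gcd(36, 163 % 36) = gcd(36, 19)
= gcd(19, 36 % 19) = gcd(19, 17)
= gcd(17, 19 % 17) = gcd(17, 2)
= gcd(2, 17 % 2) = gcd(2, 1)
= gcd(1, 2 % 1) = gcd(1, 0)
b == 0, return a = 1


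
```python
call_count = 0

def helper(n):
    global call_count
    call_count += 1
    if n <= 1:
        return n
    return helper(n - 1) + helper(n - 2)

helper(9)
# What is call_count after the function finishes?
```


helper(9) calls helper(8) and helper(7); each non-base call branches into two more.
Let C(k) = total number of calls made by helper(k), including the call to helper(k) itself.
Base cases: C(0) = 1, C(1) = 1
Recurrence: C(k) = 1 + C(k-1) + C(k-2)
  C(2) = 1 + C(1) + C(0) = 1 + 1 + 1 = 3
  C(3) = 1 + C(2) + C(1) = 1 + 3 + 1 = 5
  C(4) = 1 + C(3) + C(2) = 1 + 5 + 3 = 9
  C(5) = 1 + C(4) + C(3) = 1 + 9 + 5 = 15
  C(6) = 1 + C(5) + C(4) = 1 + 15 + 9 = 25
  C(7) = 1 + C(6) + C(5) = 1 + 25 + 15 = 41
  C(8) = 1 + C(7) + C(6) = 1 + 41 + 25 = 67
  C(9) = 1 + C(8) + C(7) = 1 + 67 + 41 = 109
Total calls = C(9) = 109


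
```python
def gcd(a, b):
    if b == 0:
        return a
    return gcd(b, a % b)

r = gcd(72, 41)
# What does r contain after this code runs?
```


gcd(72, 41)
= gcd(41, 72 % 41) = gcd(41, 31)
= gcd(31, 41 % 31) = gcd(31, 10)
= gcd(10, 31 % 10) = gcd(10, 1)
= gcd(1, 10 % 1) = gcd(1, 0)
b == 0, return a = 1


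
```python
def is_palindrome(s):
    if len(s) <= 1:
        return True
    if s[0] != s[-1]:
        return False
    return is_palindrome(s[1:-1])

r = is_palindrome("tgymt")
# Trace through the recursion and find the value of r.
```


is_palindrome("tgymt")
"tgymt": s[0]='t' == s[-1]='t' -> is_palindrome("gym")
"gym": s[0]='g' != s[-1]='m' -> False
= False


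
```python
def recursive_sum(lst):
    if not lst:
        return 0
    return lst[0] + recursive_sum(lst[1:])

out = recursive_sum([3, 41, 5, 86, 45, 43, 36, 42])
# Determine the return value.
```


recursive_sum([3, 41, 5, 86, 45, 43, 36, 42])
= 3 + recursive_sum([41, 5, 86, 45, 43, 36, 42])
= 3 + 41 + recursive_sum([5, 86, 45, 43, 36, 42])
= 3 + 41 + 5 + recursive_sum([86, 45, 43, 36, 42])
= 3 + 41 + 5 + 86 + recursive_sum([45, 43, 36, 42])
= 3 + 41 + 5 + 86 + 45 + recursive_sum([43, 36, 42])
= 3 + 41 + 5 + 86 + 45 + 43 + recursive_sum([36, 42])
= 3 + 41 + 5 + 86 + 45 + 43 + 36 + recursive_sum([42])
= 3 + 41 + 5 + 86 + 45 + 43 + 36 + 42 + recursive_sum([])
= 3 + 41 + 5 + 86 + 45 + 43 + 36 + 42 + 0
= 301


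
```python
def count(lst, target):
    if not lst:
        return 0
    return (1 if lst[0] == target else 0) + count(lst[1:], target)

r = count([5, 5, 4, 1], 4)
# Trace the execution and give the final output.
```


count([5, 5, 4, 1], 4)
lst[0]=5 != 4: 0 + count([5, 4, 1], 4)
lst[0]=5 != 4: 0 + count([4, 1], 4)
lst[0]=4 == 4: 1 + count([1], 4)
lst[0]=1 != 4: 0 + count([], 4)
= 1
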